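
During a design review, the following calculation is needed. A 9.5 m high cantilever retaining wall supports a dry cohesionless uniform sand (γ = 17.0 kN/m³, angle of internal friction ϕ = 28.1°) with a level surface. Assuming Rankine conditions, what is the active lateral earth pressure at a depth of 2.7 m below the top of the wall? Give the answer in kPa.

16.5 kPa

K_a = (1 − sin φ)/(1 + sin φ) = 0.3596.
σ_h = K_a γ z = 0.3596 × 17.0 × 2.7 = 16.51 kPa.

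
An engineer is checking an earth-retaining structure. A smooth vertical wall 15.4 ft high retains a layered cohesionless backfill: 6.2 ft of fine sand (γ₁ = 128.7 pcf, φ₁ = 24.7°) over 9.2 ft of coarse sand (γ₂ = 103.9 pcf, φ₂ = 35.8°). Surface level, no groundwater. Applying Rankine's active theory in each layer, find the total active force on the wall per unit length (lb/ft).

4090 lb/ft

K_a1 = tan²(45°−24.7°/2) = 0.4106; K_a2 = tan²(45°−35.8°/2) = 0.2619.
Layer 1: σ at base = K_a1 γ₁ h₁ = 327.6 psf; P₁ = ½×327.6×6.2 = 1016.
Layer 2: σ_v at top = γ₁h₁ = 797.9; σ_h top = K_a2×797.9 = 209.0; σ_h base = K_a2×(797.9+103.9×9.2) = 459.3.
P₂ = ½(209.0+459.3)×9.2 = 3074. Total P_a = 1016+3074 = 4089 lb/ft.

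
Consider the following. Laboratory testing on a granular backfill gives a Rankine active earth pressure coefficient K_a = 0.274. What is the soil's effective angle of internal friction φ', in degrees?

K_a = tan²(45° − φ/2) ⇒ 45° − φ/2 = arctan(√0.274) = 27.63°.
φ = 2(45° − 27.63°) = 34.74°.

34.7°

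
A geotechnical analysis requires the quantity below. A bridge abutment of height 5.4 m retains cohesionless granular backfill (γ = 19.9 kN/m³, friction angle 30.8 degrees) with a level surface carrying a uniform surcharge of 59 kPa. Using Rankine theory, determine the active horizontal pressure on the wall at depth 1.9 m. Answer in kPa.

31.2 kPa

K_a = (1 − sin φ)/(1 + sin φ) = 0.3227.
σ_v = γz + q = 19.9 × 1.9 + 59 = 96.81 kPa.
σ_h = K_a σ_v = 0.3227 × 96.81 = 31.24 kPa.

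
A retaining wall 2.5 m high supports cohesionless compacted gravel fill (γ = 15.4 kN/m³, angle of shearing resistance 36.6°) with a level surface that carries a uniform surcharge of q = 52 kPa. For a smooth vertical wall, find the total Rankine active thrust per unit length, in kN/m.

45.1 kN/m

K_a = tan²(45° − φ/2) = 0.2530.
Soil triangle: ½ K_a γ H² = 0.5×0.2530×15.4×2.5² = 12.17 kN/m.
Surcharge rectangle: K_a q H = 0.2530×52×2.5 = 32.88 kN/m.
Total = 12.17 + 32.88 = 45.06 kN/m.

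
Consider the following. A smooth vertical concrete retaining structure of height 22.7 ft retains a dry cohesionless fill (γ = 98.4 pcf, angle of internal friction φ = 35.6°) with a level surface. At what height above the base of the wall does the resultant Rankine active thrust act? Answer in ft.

K_a = 0.2641.
The pressure distribution is triangular, so the resultant acts at H/3 above the base = 22.7/3 = 7.567 ft.

7.57 ft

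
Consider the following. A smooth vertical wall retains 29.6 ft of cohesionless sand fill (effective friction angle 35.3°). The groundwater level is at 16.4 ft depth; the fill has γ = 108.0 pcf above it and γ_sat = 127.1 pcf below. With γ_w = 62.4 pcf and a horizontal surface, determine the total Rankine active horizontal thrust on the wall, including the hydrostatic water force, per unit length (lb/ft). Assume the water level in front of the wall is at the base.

17100 lb/ft

K_a = tan²(45° − φ/2) = 0.2675.
γ' = 127.1 − 62.4 = 64.70 pcf. Depth below WT = 13.2 ft.
σ'_h at WT = K_a γ d_w = 473.9 psf; at base = 473.9 + K_a γ' × 13.2 = 702.4 psf.
P₁ (0–16.4 ft) = ½×473.9×16.4 = 3886. P₂ (16.4–29.6 ft) = ½(473.9+702.4)×13.2 = 7763.
P_w = ½ γ_w h₂² = 0.5×62.4×13.2² = 5436. Total = 3886+7763+5436 = 17090 lb/ft.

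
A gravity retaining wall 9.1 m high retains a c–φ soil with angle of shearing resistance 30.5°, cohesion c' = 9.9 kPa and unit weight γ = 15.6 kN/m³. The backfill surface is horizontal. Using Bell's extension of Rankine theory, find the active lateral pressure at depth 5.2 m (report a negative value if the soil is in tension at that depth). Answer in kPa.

K_a = (1 − sin φ)/(1 + sin φ) = 0.3267.
σ_a = K_a γ z − 2c√K_a = 0.3267×15.6×5.2 − 2×9.9×0.5715 = 15.18 kPa.

15.2 kPa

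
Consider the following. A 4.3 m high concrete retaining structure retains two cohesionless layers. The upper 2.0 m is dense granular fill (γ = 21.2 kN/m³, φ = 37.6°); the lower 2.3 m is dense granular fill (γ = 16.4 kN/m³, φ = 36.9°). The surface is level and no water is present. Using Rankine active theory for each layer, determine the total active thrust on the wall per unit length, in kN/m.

K_a1 = tan²(45°−37.6°/2) = 0.2421; K_a2 = tan²(45°−36.9°/2) = 0.2497.
Layer 1: σ at base = K_a1 γ₁ h₁ = 10.27 kPa; P₁ = ½×10.27×2.0 = 10.27.
Layer 2: σ_v at top = γ₁h₁ = 42.40; σ_h top = K_a2×42.40 = 10.59; σ_h base = K_a2×(42.40+16.4×2.3) = 20.00.
P₂ = ½(10.59+20.00)×2.3 = 35.18. Total P_a = 10.27+35.18 = 45.44 kN/m.

45.4 kN/m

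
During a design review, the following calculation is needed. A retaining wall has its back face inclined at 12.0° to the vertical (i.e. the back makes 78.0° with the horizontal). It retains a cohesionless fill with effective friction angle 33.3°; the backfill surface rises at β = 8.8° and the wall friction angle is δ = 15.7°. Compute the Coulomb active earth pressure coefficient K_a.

K_a = sin²(α+φ) / [sin²α · sin(α−δ) · (1 + √{sin(φ+δ)sin(φ−β) / (sin(α−δ)sin(α+β))})²].
With α = 78.0°, φ = 33.3°, δ = 15.7°, β = 8.8°: K_a = 0.4028.

0.403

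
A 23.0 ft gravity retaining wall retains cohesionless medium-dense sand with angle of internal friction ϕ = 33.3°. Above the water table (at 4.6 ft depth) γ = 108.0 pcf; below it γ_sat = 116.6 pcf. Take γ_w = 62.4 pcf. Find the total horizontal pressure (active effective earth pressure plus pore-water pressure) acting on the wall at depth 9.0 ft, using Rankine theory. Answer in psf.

489 psf

K_a = (1 − sin φ)/(1 + sin φ) = 0.2911.
γ' = 116.6 − 62.4 = 54.20 pcf.
Effective vertical stress at 9.0 ft: σ'_v = 108.0×4.6 + 54.20×4.40 = 735.3 psf.
σ'_h = K_a σ'_v = 0.2911 × 735.3 = 214.1 psf; u = γ_w × 4.40 = 274.6 psf.
Total σ_h = 214.1 + 274.6 = 488.6 psf.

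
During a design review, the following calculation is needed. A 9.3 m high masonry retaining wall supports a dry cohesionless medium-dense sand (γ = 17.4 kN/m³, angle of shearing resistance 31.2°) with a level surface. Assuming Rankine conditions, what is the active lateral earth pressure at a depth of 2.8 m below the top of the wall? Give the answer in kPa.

15.5 kPa

K_a = (1 − sin φ)/(1 + sin φ) = 0.3175.
σ_h = K_a γ z = 0.3175 × 17.4 × 2.8 = 15.47 kPa.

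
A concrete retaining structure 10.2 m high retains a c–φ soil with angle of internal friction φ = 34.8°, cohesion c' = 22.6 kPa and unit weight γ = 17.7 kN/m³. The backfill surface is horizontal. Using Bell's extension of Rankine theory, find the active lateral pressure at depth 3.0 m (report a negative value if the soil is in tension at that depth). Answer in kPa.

K_a = (1 − sin φ)/(1 + sin φ) = 0.2733.
σ_a = K_a γ z − 2c√K_a = 0.2733×17.7×3.0 − 2×22.6×0.5228 = -9.117 kPa.

-9.12 kPa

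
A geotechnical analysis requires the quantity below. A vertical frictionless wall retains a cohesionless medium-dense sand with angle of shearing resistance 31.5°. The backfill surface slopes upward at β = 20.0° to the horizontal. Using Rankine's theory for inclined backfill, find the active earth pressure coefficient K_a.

K_a = cos β · (cos β − √(cos²β − cos²φ)) / (cos β + √(cos²β − cos²φ)).
cos β = 0.9397, cos φ = 0.8526, √(cos²β − cos²φ) = 0.3950.
K_a = 0.9397 × (0.9397 − 0.3950)/(0.9397 + 0.3950) = 0.3835.

0.383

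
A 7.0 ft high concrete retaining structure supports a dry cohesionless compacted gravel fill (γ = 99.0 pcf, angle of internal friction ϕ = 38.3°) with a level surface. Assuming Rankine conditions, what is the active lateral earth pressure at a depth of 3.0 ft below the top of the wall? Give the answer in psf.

K_a = (1 − sin φ)/(1 + sin φ) = 0.2347.
σ_h = K_a γ z = 0.2347 × 99.0 × 3.0 = 69.72 psf.

69.7 psf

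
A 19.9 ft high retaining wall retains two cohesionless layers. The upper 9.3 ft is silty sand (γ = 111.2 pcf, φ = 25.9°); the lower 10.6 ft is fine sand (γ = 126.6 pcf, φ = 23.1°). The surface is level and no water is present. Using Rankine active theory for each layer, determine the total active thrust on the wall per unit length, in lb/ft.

9770 lb/ft

K_a1 = tan²(45°−25.9°/2) = 0.3920; K_a2 = tan²(45°−23.1°/2) = 0.4364.
Layer 1: σ at base = K_a1 γ₁ h₁ = 405.4 psf; P₁ = ½×405.4×9.3 = 1885.
Layer 2: σ_v at top = γ₁h₁ = 1034; σ_h top = K_a2×1034 = 451.3; σ_h base = K_a2×(1034+126.6×10.6) = 1037.
P₂ = ½(451.3+1037)×10.6 = 7888. Total P_a = 1885+7888 = 9773 lb/ft.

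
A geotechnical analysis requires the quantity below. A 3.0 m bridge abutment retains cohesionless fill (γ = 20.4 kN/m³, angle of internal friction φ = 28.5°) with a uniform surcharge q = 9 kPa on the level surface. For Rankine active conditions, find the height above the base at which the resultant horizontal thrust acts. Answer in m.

1.11 m

K_a = 0.3540.
Triangular part P₁ = ½K_aγH² = 32.49 at H/3 = 1.000 m; rectangular part P₂ = K_a q H = 9.557 at H/2 = 1.500 m.
ȳ = (P₁·1.000 + P₂·1.500)/(P₁+P₂) = 1.114 m.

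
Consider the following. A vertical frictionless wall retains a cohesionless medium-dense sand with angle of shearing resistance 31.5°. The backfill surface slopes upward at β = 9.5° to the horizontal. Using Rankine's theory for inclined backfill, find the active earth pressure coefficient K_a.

K_a = cos β · (cos β − √(cos²β − cos²φ)) / (cos β + √(cos²β − cos²φ)).
cos β = 0.9863, cos φ = 0.8526, √(cos²β − cos²φ) = 0.4957.
K_a = 0.9863 × (0.9863 − 0.4957)/(0.9863 + 0.4957) = 0.3265.

0.326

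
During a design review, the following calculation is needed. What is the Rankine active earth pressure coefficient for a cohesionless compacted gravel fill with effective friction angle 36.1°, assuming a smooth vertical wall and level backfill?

K_a = tan²(45° − φ/2) = tan²(26.95°) = 0.2585.

0.258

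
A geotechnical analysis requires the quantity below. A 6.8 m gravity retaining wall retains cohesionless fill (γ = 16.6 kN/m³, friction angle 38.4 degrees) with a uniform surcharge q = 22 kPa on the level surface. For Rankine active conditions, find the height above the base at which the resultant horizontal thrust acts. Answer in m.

K_a = 0.2337.
Triangular part P₁ = ½K_aγH² = 89.69 at H/3 = 2.267 m; rectangular part P₂ = K_a q H = 34.96 at H/2 = 3.400 m.
ȳ = (P₁·2.267 + P₂·3.400)/(P₁+P₂) = 2.585 m.

2.58 m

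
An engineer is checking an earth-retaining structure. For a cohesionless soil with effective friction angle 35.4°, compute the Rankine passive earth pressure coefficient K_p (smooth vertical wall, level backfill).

3.75

K_p = (1 + sin φ)/(1 − sin φ) = tan²(45° + 35.4°/2) = 3.754.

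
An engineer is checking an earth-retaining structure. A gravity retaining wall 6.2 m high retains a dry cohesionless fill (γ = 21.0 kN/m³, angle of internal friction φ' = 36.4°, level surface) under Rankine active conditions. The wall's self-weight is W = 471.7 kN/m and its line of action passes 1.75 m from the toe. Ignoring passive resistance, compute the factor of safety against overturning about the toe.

3.88

K_a = tan²(45° − 36.4°/2) = 0.2552.
P_a = ½K_aγH² = 0.5×0.2552×21.0×6.2² = 103.0 kN/m, acting at H/3 = 2.067 m above the base.
Overturning moment M_o = P_a × H/3 = 103.0 × 2.067 = 212.8.
Resisting moment M_r = W × 1.75 = 471.7 × 1.75 = 825.5.
FS_overturning = M_r/M_o = 825.5/212.8 = 3.878.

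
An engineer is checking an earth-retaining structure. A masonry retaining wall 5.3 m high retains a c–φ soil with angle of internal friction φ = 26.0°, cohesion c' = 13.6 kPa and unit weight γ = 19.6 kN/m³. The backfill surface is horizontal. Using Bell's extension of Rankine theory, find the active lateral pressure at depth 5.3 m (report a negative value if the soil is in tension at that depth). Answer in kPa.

K_a = (1 − sin φ)/(1 + sin φ) = 0.3905.
σ_a = K_a γ z − 2c√K_a = 0.3905×19.6×5.3 − 2×13.6×0.6249 = 23.56 kPa.

23.6 kPa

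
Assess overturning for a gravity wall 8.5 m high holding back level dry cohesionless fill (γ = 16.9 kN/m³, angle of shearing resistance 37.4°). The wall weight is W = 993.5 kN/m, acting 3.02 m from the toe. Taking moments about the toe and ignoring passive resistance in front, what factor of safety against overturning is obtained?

7.10

K_a = tan²(45° − 37.4°/2) = 0.2443.
P_a = ½K_aγH² = 0.5×0.2443×16.9×8.5² = 149.1 kN/m, acting at H/3 = 2.833 m above the base.
Overturning moment M_o = P_a × H/3 = 149.1 × 2.833 = 422.5.
Resisting moment M_r = W × 3.02 = 993.5 × 3.02 = 3000.
FS_overturning = M_r/M_o = 3000/422.5 = 7.101.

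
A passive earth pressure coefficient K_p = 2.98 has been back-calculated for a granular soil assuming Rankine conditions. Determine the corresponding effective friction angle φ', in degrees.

K_p = (1+sin φ)/(1−sin φ) ⇒ sin φ = (K_p − 1)/(K_p + 1) = 0.4975.
φ = arcsin(0.4975) = 29.83°.

29.8°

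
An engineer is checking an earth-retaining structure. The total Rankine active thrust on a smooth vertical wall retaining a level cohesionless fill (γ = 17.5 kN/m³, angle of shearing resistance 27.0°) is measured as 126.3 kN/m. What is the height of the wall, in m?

6.20 m

K_a = 0.3755. P_a = ½ K_a γ H² ⇒ H = √(2P_a/(K_a γ)).
H = √(2×126.3/(0.3755×17.5)) = 6.200 m.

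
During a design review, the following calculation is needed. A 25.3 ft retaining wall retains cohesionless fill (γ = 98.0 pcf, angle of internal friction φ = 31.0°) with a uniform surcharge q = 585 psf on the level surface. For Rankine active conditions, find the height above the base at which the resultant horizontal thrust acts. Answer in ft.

9.79 ft

K_a = 0.3201.
Triangular part P₁ = ½K_aγH² = 10040 at H/3 = 8.433 ft; rectangular part P₂ = K_a q H = 4738 at H/2 = 12.65 ft.
ȳ = (P₁·8.433 + P₂·12.65)/(P₁+P₂) = 9.785 ft.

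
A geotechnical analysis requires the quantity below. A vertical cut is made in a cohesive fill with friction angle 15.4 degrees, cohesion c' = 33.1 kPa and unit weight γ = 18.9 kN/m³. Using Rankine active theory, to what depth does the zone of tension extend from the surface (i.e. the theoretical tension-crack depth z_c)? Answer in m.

4.60 m

K_a = tan²(45° − 15.4°/2) = 0.5803; √K_a = 0.7618.
The active pressure is zero where K_a γ z = 2c√K_a, so z_c = 2c/(γ√K_a) = 2×33.1/(18.9×0.7618) = 4.598 m.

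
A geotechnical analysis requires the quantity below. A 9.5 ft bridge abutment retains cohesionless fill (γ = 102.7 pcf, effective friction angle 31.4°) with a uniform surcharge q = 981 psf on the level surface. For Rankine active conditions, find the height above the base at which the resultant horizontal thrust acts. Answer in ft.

4.22 ft

K_a = 0.3149.
Triangular part P₁ = ½K_aγH² = 1459 at H/3 = 3.167 ft; rectangular part P₂ = K_a q H = 2935 at H/2 = 4.750 ft.
ȳ = (P₁·3.167 + P₂·4.750)/(P₁+P₂) = 4.224 ft.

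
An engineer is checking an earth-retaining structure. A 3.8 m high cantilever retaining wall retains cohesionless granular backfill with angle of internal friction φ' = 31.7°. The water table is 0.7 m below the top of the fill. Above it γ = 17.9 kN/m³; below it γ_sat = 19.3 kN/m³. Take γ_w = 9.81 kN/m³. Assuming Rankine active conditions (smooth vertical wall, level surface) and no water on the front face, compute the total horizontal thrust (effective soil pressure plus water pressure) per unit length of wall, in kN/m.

74.8 kN/m

K_a = tan²(45° − φ/2) = 0.3111.
γ' = 19.3 − 9.81 = 9.490 kN/m³. Depth below WT = 3.1 m.
σ'_h at WT = K_a γ d_w = 3.898 kPa; at base = 3.898 + K_a γ' × 3.1 = 13.05 kPa.
P₁ (0–0.7 m) = ½×3.898×0.7 = 1.364. P₂ (0.7–3.8 m) = ½(3.898+13.05)×3.1 = 26.27.
P_w = ½ γ_w h₂² = 0.5×9.81×3.1² = 47.14. Total = 1.364+26.27+47.14 = 74.77 kN/m.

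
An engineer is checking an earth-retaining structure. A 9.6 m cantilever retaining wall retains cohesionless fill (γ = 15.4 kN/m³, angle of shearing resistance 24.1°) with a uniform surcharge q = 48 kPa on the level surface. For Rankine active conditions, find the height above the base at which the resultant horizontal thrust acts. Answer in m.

K_a = 0.4201.
Triangular part P₁ = ½K_aγH² = 298.1 at H/3 = 3.200 m; rectangular part P₂ = K_a q H = 193.6 at H/2 = 4.800 m.
ȳ = (P₁·3.200 + P₂·4.800)/(P₁+P₂) = 3.830 m.

3.83 m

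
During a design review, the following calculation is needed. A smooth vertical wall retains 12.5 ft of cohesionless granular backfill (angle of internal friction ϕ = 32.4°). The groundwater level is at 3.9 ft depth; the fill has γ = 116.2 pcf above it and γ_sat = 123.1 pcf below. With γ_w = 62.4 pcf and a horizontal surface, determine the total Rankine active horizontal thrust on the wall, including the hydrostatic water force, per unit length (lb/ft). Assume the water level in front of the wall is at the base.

K_a = tan²(45° − φ/2) = 0.3022.
γ' = 123.1 − 62.4 = 60.70 pcf. Depth below WT = 8.6 ft.
σ'_h at WT = K_a γ d_w = 137.0 psf; at base = 137.0 + K_a γ' × 8.6 = 294.7 psf.
P₁ (0–3.9 ft) = ½×137.0×3.9 = 267.1. P₂ (3.9–12.5 ft) = ½(137.0+294.7)×8.6 = 1856.
P_w = ½ γ_w h₂² = 0.5×62.4×8.6² = 2308. Total = 267.1+1856+2308 = 4431 lb/ft.

4430 lb/ft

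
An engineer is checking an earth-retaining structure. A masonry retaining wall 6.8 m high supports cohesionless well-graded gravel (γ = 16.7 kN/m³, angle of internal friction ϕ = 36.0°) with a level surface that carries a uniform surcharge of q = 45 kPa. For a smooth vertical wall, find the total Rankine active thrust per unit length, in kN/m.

K_a = tan²(45° − φ/2) = 0.2596.
Soil triangle: ½ K_a γ H² = 0.5×0.2596×16.7×6.8² = 100.2 kN/m.
Surcharge rectangle: K_a q H = 0.2596×45×6.8 = 79.44 kN/m.
Total = 100.2 + 79.44 = 179.7 kN/m.

180 kN/m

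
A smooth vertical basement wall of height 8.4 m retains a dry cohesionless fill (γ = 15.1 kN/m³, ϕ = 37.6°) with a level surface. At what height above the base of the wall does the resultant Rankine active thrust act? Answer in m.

K_a = 0.2421.
The pressure distribution is triangular, so the resultant acts at H/3 above the base = 8.4/3 = 2.800 m.

2.80 m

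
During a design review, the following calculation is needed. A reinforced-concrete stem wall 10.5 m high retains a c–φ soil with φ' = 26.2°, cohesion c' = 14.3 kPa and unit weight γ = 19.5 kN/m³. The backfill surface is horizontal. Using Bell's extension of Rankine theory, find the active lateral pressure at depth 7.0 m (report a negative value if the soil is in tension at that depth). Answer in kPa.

K_a = (1 − sin φ)/(1 + sin φ) = 0.3874.
σ_a = K_a γ z − 2c√K_a = 0.3874×19.5×7.0 − 2×14.3×0.6224 = 35.08 kPa.

35.1 kPa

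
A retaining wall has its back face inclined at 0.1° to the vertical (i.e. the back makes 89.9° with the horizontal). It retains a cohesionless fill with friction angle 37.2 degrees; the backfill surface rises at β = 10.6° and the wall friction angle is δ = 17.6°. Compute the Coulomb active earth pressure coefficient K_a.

0.253

K_a = sin²(α+φ) / [sin²α · sin(α−δ) · (1 + √{sin(φ+δ)sin(φ−β) / (sin(α−δ)sin(α+β))})²].
With α = 89.9°, φ = 37.2°, δ = 17.6°, β = 10.6°: K_a = 0.2529.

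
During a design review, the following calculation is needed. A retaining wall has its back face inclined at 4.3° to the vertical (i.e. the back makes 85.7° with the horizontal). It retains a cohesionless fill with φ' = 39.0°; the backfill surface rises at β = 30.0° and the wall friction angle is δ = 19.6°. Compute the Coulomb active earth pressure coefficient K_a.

0.378

K_a = sin²(α+φ) / [sin²α · sin(α−δ) · (1 + √{sin(φ+δ)sin(φ−β) / (sin(α−δ)sin(α+β))})²].
With α = 85.7°, φ = 39.0°, δ = 19.6°, β = 30.0°: K_a = 0.3779.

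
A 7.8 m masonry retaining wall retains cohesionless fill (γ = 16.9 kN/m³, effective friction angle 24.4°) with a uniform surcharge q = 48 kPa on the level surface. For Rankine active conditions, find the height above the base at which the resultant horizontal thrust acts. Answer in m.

3.15 m

K_a = 0.4153.
Triangular part P₁ = ½K_aγH² = 213.5 at H/3 = 2.600 m; rectangular part P₂ = K_a q H = 155.5 at H/2 = 3.900 m.
ȳ = (P₁·2.600 + P₂·3.900)/(P₁+P₂) = 3.148 m.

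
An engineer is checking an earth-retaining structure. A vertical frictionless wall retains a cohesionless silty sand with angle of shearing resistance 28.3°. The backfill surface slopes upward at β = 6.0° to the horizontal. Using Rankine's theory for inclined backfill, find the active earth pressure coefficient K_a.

K_a = cos β · (cos β − √(cos²β − cos²φ)) / (cos β + √(cos²β − cos²φ)).
cos β = 0.9945, cos φ = 0.8805, √(cos²β − cos²φ) = 0.4624.
K_a = 0.9945 × (0.9945 − 0.4624)/(0.9945 + 0.4624) = 0.3632.

0.363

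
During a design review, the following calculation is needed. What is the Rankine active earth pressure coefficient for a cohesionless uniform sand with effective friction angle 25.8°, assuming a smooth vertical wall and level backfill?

0.394

K_a = (1 − sin φ)/(1 + sin φ) = (1 − sin 25.8°)/(1 + sin 25.8°) = 0.3935.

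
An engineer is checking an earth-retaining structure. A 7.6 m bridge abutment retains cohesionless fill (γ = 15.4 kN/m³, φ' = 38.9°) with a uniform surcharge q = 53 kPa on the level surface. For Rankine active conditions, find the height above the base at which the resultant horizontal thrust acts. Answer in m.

K_a = 0.2285.
Triangular part P₁ = ½K_aγH² = 101.6 at H/3 = 2.533 m; rectangular part P₂ = K_a q H = 92.05 at H/2 = 3.800 m.
ȳ = (P₁·2.533 + P₂·3.800)/(P₁+P₂) = 3.135 m.

3.14 m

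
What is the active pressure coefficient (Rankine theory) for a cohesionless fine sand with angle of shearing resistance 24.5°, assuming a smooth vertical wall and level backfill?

K_a = (1 − sin φ)/(1 + sin φ) = (1 − sin 24.5°)/(1 + sin 24.5°) = 0.4137.

0.414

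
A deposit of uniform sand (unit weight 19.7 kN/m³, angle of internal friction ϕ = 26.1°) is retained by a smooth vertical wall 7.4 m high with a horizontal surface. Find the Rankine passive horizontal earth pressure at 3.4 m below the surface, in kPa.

K_p = (1 + sin φ)/(1 − sin φ) = 2.571.
σ_h = K_p γ z = 2.571 × 19.7 × 3.4 = 172.2 kPa.

172 kPa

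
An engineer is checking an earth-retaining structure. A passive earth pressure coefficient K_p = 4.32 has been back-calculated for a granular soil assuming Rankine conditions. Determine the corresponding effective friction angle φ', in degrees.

38.6°

K_p = (1+sin φ)/(1−sin φ) ⇒ sin φ = (K_p − 1)/(K_p + 1) = 0.6241.
φ = arcsin(0.6241) = 38.61°.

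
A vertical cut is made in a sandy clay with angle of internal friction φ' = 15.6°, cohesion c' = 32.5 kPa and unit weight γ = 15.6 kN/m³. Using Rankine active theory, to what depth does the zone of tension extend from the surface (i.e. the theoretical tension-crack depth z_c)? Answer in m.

5.49 m

K_a = tan²(45° − 15.6°/2) = 0.5761; √K_a = 0.7590.
The active pressure is zero where K_a γ z = 2c√K_a, so z_c = 2c/(γ√K_a) = 2×32.5/(15.6×0.7590) = 5.489 m.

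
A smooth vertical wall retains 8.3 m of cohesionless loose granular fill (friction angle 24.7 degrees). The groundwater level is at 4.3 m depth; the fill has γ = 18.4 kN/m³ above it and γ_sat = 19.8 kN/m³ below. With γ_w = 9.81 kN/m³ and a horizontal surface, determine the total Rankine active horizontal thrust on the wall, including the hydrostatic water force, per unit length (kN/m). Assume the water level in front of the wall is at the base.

K_a = tan²(45° − φ/2) = 0.4106.
γ' = 19.8 − 9.81 = 9.990 kN/m³. Depth below WT = 4.0 m.
σ'_h at WT = K_a γ d_w = 32.48 kPa; at base = 32.48 + K_a γ' × 4.0 = 48.89 kPa.
P₁ (0–4.3 m) = ½×32.48×4.3 = 69.84. P₂ (4.3–8.3 m) = ½(32.48+48.89)×4.0 = 162.7.
P_w = ½ γ_w h₂² = 0.5×9.81×4.0² = 78.48. Total = 69.84+162.7+78.48 = 311.1 kN/m.

311 kN/m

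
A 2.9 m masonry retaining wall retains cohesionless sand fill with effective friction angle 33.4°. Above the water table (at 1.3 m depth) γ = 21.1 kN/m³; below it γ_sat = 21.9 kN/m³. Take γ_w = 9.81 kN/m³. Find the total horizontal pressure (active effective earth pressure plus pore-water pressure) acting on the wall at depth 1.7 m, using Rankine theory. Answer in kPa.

13.3 kPa

K_a = (1 − sin φ)/(1 + sin φ) = 0.2899.
γ' = 21.9 − 9.81 = 12.09 kN/m³.
Effective vertical stress at 1.7 m: σ'_v = 21.1×1.3 + 12.09×0.400 = 32.27 kPa.
σ'_h = K_a σ'_v = 0.2899 × 32.27 = 9.355 kPa; u = γ_w × 0.400 = 3.924 kPa.
Total σ_h = 9.355 + 3.924 = 13.28 kPa.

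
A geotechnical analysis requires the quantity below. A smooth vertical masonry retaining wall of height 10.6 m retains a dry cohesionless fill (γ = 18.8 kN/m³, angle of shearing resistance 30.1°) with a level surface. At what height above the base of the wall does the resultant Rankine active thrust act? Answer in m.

K_a = 0.3320.
The pressure distribution is triangular, so the resultant acts at H/3 above the base = 10.6/3 = 3.533 m.

3.53 m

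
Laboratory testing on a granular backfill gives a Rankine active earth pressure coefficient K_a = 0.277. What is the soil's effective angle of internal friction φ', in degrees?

34.5°

K_a = tan²(45° − φ/2) ⇒ 45° − φ/2 = arctan(√0.277) = 27.76°.
φ = 2(45° − 27.76°) = 34.48°.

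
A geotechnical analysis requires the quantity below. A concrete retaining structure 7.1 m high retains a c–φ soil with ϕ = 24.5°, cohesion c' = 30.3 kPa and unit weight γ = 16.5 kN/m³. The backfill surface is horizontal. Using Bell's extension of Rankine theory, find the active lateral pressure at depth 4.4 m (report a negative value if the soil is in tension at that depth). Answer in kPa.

-8.94 kPa

K_a = (1 − sin φ)/(1 + sin φ) = 0.4137.
σ_a = K_a γ z − 2c√K_a = 0.4137×16.5×4.4 − 2×30.3×0.6432 = -8.942 kPa.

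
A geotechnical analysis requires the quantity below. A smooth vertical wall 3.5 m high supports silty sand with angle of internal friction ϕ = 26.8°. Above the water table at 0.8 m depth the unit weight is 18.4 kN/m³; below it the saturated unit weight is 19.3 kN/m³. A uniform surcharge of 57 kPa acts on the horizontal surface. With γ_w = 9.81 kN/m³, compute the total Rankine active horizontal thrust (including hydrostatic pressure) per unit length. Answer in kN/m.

142 kN/m

K_a = tan²(45° − φ/2) = 0.3785.
γ' = 19.3 − 9.81 = 9.490 kN/m³. h₂ = H − d_w = 2.7 m.
σ'_h: at surface K_a·q = 21.57; at WT K_a(q+γd_w) = 27.14; at base K_a(q+γd_w+γ'h₂) = 36.84 kPa.
P₁ = ½(21.57+27.14)×0.8 = 19.49; P₂ = ½(27.14+36.84)×2.7 = 86.38; P_w = ½γ_w h₂² = 35.76.
Total = 19.49+86.38+35.76 = 141.6 kN/m.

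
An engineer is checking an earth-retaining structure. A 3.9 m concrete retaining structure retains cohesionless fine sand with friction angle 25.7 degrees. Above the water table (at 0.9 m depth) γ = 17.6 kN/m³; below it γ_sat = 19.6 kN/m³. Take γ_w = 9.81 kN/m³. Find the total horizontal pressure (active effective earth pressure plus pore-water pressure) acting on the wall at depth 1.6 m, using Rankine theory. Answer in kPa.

K_a = (1 − sin φ)/(1 + sin φ) = 0.3950.
γ' = 19.6 − 9.81 = 9.790 kN/m³.
Effective vertical stress at 1.6 m: σ'_v = 17.6×0.9 + 9.790×0.700 = 22.69 kPa.
σ'_h = K_a σ'_v = 0.3950 × 22.69 = 8.964 kPa; u = γ_w × 0.700 = 6.867 kPa.
Total σ_h = 8.964 + 6.867 = 15.83 kPa.

15.8 kPa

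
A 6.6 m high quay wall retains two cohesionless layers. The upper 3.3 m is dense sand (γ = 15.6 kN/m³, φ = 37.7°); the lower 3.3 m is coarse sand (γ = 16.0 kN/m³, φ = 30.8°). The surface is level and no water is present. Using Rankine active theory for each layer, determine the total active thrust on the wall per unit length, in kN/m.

K_a1 = tan²(45°−37.7°/2) = 0.2411; K_a2 = tan²(45°−30.8°/2) = 0.3227.
Layer 1: σ at base = K_a1 γ₁ h₁ = 12.41 kPa; P₁ = ½×12.41×3.3 = 20.48.
Layer 2: σ_v at top = γ₁h₁ = 51.48; σ_h top = K_a2×51.48 = 16.61; σ_h base = K_a2×(51.48+16.0×3.3) = 33.65.
P₂ = ½(16.61+33.65)×3.3 = 82.94. Total P_a = 20.48+82.94 = 103.4 kN/m.

103 kN/m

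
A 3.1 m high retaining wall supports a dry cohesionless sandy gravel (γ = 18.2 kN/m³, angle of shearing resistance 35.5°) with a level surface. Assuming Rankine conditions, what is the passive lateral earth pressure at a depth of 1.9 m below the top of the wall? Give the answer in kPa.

130 kPa

K_p = (1 + sin φ)/(1 − sin φ) = 3.770.
σ_h = K_p γ z = 3.770 × 18.2 × 1.9 = 130.4 kPa.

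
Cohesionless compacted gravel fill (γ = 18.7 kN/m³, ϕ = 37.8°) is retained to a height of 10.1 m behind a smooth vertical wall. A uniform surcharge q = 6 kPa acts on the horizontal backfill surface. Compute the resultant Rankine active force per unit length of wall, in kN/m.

K_a = tan²(45° − φ/2) = 0.2400.
Soil triangle: ½ K_a γ H² = 0.5×0.2400×18.7×10.1² = 228.9 kN/m.
Surcharge rectangle: K_a q H = 0.2400×6×10.1 = 14.54 kN/m.
Total = 228.9 + 14.54 = 243.5 kN/m.

243 kN/m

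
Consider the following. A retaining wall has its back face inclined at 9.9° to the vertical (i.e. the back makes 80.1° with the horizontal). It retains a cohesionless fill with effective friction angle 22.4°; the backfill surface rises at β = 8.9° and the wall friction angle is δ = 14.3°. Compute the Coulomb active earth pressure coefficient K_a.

K_a = sin²(α+φ) / [sin²α · sin(α−δ) · (1 + √{sin(φ+δ)sin(φ−β) / (sin(α−δ)sin(α+β))})²].
With α = 80.1°, φ = 22.4°, δ = 14.3°, β = 8.9°: K_a = 0.5564.

0.556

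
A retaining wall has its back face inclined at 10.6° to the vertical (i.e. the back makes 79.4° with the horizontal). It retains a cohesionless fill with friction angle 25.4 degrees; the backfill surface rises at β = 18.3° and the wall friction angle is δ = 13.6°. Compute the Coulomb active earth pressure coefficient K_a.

0.634

K_a = sin²(α+φ) / [sin²α · sin(α−δ) · (1 + √{sin(φ+δ)sin(φ−β) / (sin(α−δ)sin(α+β))})²].
With α = 79.4°, φ = 25.4°, δ = 13.6°, β = 18.3°: K_a = 0.6341.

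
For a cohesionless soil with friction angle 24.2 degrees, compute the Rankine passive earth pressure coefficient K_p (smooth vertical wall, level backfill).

2.39

K_p = (1 + sin φ)/(1 − sin φ) = tan²(45° + 24.2°/2) = 2.389.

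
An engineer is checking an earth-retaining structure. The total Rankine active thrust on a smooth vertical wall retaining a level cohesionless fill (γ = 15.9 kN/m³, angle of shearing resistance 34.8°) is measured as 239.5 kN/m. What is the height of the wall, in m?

K_a = 0.2733. P_a = ½ K_a γ H² ⇒ H = √(2P_a/(K_a γ)).
H = √(2×239.5/(0.2733×15.9)) = 10.50 m.

10.5 m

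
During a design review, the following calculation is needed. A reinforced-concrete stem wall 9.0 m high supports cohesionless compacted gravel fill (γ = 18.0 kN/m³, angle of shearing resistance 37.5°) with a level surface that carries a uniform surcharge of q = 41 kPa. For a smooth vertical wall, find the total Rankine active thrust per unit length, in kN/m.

K_a = tan²(45° − φ/2) = 0.2432.
Soil triangle: ½ K_a γ H² = 0.5×0.2432×18.0×9.0² = 177.3 kN/m.
Surcharge rectangle: K_a q H = 0.2432×41×9.0 = 89.74 kN/m.
Total = 177.3 + 89.74 = 267.0 kN/m.

267 kN/m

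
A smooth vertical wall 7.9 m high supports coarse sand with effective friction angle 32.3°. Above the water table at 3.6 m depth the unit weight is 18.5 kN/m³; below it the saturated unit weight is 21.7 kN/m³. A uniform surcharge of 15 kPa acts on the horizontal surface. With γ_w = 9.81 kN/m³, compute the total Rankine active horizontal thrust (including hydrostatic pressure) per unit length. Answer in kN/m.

283 kN/m

K_a = tan²(45° − φ/2) = 0.3035.
γ' = 21.7 − 9.81 = 11.89 kN/m³. h₂ = H − d_w = 4.3 m.
σ'_h: at surface K_a·q = 4.552; at WT K_a(q+γd_w) = 24.76; at base K_a(q+γd_w+γ'h₂) = 40.28 kPa.
P₁ = ½(4.552+24.76)×3.6 = 52.77; P₂ = ½(24.76+40.28)×4.3 = 139.8; P_w = ½γ_w h₂² = 90.69.
Total = 52.77+139.8+90.69 = 283.3 kN/m.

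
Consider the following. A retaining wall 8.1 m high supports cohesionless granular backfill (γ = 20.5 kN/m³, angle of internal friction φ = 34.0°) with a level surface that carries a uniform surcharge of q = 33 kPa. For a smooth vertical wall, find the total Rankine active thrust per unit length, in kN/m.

K_a = tan²(45° − φ/2) = 0.2827.
Soil triangle: ½ K_a γ H² = 0.5×0.2827×20.5×8.1² = 190.1 kN/m.
Surcharge rectangle: K_a q H = 0.2827×33×8.1 = 75.57 kN/m.
Total = 190.1 + 75.57 = 265.7 kN/m.

266 kN/m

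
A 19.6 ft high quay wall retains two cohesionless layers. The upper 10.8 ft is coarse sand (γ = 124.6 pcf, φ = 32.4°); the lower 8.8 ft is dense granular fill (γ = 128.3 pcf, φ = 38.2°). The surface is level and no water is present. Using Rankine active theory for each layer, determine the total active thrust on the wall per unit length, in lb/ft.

6160 lb/ft

K_a1 = tan²(45°−32.4°/2) = 0.3022; K_a2 = tan²(45°−38.2°/2) = 0.2358.
Layer 1: σ at base = K_a1 γ₁ h₁ = 406.7 psf; P₁ = ½×406.7×10.8 = 2196.
Layer 2: σ_v at top = γ₁h₁ = 1346; σ_h top = K_a2×1346 = 317.3; σ_h base = K_a2×(1346+128.3×8.8) = 583.5.
P₂ = ½(317.3+583.5)×8.8 = 3963. Total P_a = 2196+3963 = 6160 lb/ft.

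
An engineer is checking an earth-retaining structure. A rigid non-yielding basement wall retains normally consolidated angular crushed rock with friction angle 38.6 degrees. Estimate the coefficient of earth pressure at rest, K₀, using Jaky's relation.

0.376

K₀ = 1 − sin φ' = 1 − sin 38.6° = 0.3761.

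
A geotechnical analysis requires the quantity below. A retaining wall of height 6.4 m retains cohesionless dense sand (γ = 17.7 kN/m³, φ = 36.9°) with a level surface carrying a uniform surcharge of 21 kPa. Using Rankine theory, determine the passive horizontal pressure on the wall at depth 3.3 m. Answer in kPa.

K_p = (1 + sin φ)/(1 − sin φ) = 4.005.
σ_v = γz + q = 17.7 × 3.3 + 21 = 79.41 kPa.
σ_h = K_p σ_v = 4.005 × 79.41 = 318.1 kPa.

318 kPa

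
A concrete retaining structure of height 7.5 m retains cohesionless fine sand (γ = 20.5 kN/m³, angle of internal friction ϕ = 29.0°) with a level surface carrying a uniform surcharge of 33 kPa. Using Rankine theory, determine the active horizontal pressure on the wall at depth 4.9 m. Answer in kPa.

46.3 kPa

K_a = (1 − sin φ)/(1 + sin φ) = 0.3470.
σ_v = γz + q = 20.5 × 4.9 + 33 = 133.4 kPa.
σ_h = K_a σ_v = 0.3470 × 133.4 = 46.30 kPa.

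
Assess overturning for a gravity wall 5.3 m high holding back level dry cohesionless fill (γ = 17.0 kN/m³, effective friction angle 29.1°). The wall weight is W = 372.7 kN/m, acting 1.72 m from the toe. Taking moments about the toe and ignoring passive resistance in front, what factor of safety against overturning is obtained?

K_a = tan²(45° − 29.1°/2) = 0.3456.
P_a = ½K_aγH² = 0.5×0.3456×17.0×5.3² = 82.52 kN/m, acting at H/3 = 1.767 m above the base.
Overturning moment M_o = P_a × H/3 = 82.52 × 1.767 = 145.8.
Resisting moment M_r = W × 1.72 = 372.7 × 1.72 = 641.0.
FS_overturning = M_r/M_o = 641.0/145.8 = 4.397.

4.40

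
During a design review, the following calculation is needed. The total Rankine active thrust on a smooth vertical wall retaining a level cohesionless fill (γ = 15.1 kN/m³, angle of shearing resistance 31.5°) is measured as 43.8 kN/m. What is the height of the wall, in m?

4.30 m

K_a = 0.3136. P_a = ½ K_a γ H² ⇒ H = √(2P_a/(K_a γ)).
H = √(2×43.8/(0.3136×15.1)) = 4.301 m.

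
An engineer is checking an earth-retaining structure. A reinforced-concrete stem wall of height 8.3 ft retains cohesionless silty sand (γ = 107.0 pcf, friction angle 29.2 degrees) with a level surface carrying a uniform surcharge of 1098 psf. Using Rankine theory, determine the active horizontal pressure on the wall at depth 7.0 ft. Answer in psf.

K_a = (1 − sin φ)/(1 + sin φ) = 0.3442.
σ_v = γz + q = 107.0 × 7.0 + 1098 = 1847 psf.
σ_h = K_a σ_v = 0.3442 × 1847 = 635.8 psf.

636 psf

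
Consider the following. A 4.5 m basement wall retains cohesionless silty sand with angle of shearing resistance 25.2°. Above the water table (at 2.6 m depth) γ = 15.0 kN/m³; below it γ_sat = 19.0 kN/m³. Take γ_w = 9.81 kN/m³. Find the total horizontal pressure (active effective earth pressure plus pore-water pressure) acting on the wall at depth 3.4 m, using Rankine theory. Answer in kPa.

K_a = (1 − sin φ)/(1 + sin φ) = 0.4027.
γ' = 19.0 − 9.81 = 9.190 kN/m³.
Effective vertical stress at 3.4 m: σ'_v = 15.0×2.6 + 9.190×0.800 = 46.35 kPa.
σ'_h = K_a σ'_v = 0.4027 × 46.35 = 18.67 kPa; u = γ_w × 0.800 = 7.848 kPa.
Total σ_h = 18.67 + 7.848 = 26.52 kPa.

26.5 kPa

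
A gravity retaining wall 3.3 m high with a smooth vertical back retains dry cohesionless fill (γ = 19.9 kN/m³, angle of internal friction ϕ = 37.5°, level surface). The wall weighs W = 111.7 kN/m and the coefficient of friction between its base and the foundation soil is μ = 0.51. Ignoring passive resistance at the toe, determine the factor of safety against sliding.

K_a = tan²(45° − 37.5°/2) = 0.2432.
P_a = ½K_aγH² = 0.5×0.2432×19.9×3.3² = 26.35 kN/m, acting at H/3 = 1.100 m above the base.
FS_sliding = μW / P_a = 0.51×111.7 / 26.35 = 2.162.

2.16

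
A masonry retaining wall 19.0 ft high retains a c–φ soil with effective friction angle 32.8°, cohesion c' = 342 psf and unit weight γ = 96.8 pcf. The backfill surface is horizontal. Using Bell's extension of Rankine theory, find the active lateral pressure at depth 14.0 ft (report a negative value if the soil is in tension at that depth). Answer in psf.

29.9 psf

K_a = (1 − sin φ)/(1 + sin φ) = 0.2973.
σ_a = K_a γ z − 2c√K_a = 0.2973×96.8×14.0 − 2×342×0.5452 = 29.92 psf.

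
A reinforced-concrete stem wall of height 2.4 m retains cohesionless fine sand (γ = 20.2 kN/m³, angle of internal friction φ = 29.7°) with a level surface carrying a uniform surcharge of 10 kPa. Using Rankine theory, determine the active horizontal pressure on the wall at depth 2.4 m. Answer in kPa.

19.7 kPa

K_a = (1 − sin φ)/(1 + sin φ) = 0.3374.
σ_v = γz + q = 20.2 × 2.4 + 10 = 58.48 kPa.
σ_h = K_a σ_v = 0.3374 × 58.48 = 19.73 kPa.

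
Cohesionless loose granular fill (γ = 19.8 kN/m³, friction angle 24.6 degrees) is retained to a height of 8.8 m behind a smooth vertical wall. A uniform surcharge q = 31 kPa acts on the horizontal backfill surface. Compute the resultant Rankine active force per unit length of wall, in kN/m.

428 kN/m

K_a = tan²(45° − φ/2) = 0.4121.
Soil triangle: ½ K_a γ H² = 0.5×0.4121×19.8×8.8² = 316.0 kN/m.
Surcharge rectangle: K_a q H = 0.4121×31×8.8 = 112.4 kN/m.
Total = 316.0 + 112.4 = 428.4 kN/m.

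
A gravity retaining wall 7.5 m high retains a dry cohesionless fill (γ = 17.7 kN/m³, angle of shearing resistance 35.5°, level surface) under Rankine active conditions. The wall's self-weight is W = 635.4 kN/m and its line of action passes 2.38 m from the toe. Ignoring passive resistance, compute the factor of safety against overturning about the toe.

4.58

K_a = tan²(45° − 35.5°/2) = 0.2653.
P_a = ½K_aγH² = 0.5×0.2653×17.7×7.5² = 132.0 kN/m, acting at H/3 = 2.500 m above the base.
Overturning moment M_o = P_a × H/3 = 132.0 × 2.500 = 330.1.
Resisting moment M_r = W × 2.38 = 635.4 × 2.38 = 1512.
FS_overturning = M_r/M_o = 1512/330.1 = 4.581.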